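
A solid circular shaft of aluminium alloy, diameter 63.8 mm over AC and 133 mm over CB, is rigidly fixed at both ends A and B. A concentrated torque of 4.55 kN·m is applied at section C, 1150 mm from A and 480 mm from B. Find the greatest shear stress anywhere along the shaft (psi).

Compatibility: T_A·a/J_AC = T_B·b/J_CB with T_A + T_B = T₀.
J_AC = 1.63×10^-6 m⁴, J_CB = 3.07×10^-5 m⁴, so T_A = T₀·(J_AC/a)/((J_AC/a)+(J_CB/b)) = 98.39 N·m, T_B = 4452 N·m.
τ in each portion: τ_AC = 1.93×10^6 Pa, τ_CB = 9.64×10^6 Pa; maximum is in CB.
τ_max = T_CB·r/J = 4452·0.0665/3.07×10^-5 = 9.637×10^6 Pa.

1400 psi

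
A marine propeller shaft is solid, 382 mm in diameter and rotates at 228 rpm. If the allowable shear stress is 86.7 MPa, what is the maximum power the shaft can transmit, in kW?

J = πd⁴/32 = π(0.382)⁴/32 = 2.091×10^-3 m⁴.
T_max = τ_allow·J/r = 8.67×10^7 × 2.091×10^-3 / 0.191 = 948900 N·m.
ω = 2π·228/60 = 23.88 rad/s, so P_max = T_max·ω = 2.266×10^7 W.

22700 kW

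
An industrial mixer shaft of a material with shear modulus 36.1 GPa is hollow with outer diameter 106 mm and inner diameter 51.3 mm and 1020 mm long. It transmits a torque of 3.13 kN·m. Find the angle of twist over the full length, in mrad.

7.55 mrad

J = π(d_o⁴ − d_i⁴)/32 = π(0.106⁴ − 0.0513⁴)/32 = 1.171×10^-5 m⁴.
θ = T·L/(G·J) = 3130 × 1.02 / (36.1×10⁹ × 1.171×10^-5) = 7.549×10^-3 rad.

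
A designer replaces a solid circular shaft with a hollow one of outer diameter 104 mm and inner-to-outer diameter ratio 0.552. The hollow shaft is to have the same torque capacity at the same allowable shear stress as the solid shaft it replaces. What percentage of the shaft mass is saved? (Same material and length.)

25.8 %

Equal τ_max and T ⇒ the solid shaft needs d_s³ = d_o³(1−k⁴), so d_s = 104·(1−0.552⁴)^(1/3) = 100.7 mm.
Area ratio A_h/A_s = d_o²(1−k²)/d_s² = (1−k²)/(1−k⁴)^(2/3) = 0.7420.
Mass saving = 1 − 0.7420 = 25.8 %.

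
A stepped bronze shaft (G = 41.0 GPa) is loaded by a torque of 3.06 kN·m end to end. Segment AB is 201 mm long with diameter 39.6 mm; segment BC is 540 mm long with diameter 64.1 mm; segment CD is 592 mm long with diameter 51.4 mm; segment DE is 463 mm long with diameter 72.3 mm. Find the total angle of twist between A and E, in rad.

J_AB = π(0.0396)⁴/32 = 2.41×10^-7 m⁴; J_BC = π(0.0641)⁴/32 = 1.66×10^-6 m⁴; J_CD = π(0.0514)⁴/32 = 6.85×10^-7 m⁴; J_DE = π(0.0723)⁴/32 = 2.68×10^-6 m⁴.
θ = (T/G)·Σ L_i/J_i = (3060/41.0×10⁹)·(0.201/2.41×10^-7 + 0.540/1.66×10^-6 + 0.592/6.85×10^-7 + 0.463/2.68×10^-6) = 0.1638 rad.

0.164 rad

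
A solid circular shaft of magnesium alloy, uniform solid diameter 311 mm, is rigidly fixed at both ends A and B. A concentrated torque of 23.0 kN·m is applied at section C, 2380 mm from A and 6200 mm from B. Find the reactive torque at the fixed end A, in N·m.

With uniform GJ and both ends fixed, compatibility θ_AC = θ_CB gives T_A·a = T_B·b, together with T_A + T_B = T₀.
T_A = T₀·b/(a+b) = 23000·6200/8580 = 16620 N·m; T_B = 6380 N·m.

16600 N·m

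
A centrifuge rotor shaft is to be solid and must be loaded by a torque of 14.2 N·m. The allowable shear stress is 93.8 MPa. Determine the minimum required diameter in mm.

For a solid shaft τ_max = 16T/(πd³), so d = (16T/(π τ_allow))^(1/3) = (16·14.20/(π·9.38×10^7))^(1/3) = 0.009170 m.

9.17 mm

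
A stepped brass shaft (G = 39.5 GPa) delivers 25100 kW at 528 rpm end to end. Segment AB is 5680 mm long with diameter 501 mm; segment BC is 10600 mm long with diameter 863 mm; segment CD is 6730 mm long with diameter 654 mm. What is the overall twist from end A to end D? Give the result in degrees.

ω = 2π·528/60 = 55.29 rad/s, so T = P/ω = 25100×10³ / 55.29 = 454000 N·m.
J_AB = π(0.501)⁴/32 = 6.19×10^-3 m⁴; J_BC = π(0.863)⁴/32 = 0.0545 m⁴; J_CD = π(0.654)⁴/32 = 0.0180 m⁴.
θ = (T/G)·Σ L_i/J_i = (454000/39.5×10⁹)·(5.68/6.19×10^-3 + 10.6/0.0545 + 6.73/0.0180) = 0.01710 rad.

0.980°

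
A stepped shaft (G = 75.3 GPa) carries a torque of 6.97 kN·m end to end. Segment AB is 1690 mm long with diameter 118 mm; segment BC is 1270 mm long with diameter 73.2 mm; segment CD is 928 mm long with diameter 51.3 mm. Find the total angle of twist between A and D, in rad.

0.176 rad

J_AB = π(0.118)⁴/32 = 1.90×10^-5 m⁴; J_BC = π(0.0732)⁴/32 = 2.82×10^-6 m⁴; J_CD = π(0.0513)⁴/32 = 6.80×10^-7 m⁴.
θ = (T/G)·Σ L_i/J_i = (6970/75.3×10⁹)·(1.69/1.90×10^-5 + 1.27/2.82×10^-6 + 0.928/6.80×10^-7) = 0.1763 rad.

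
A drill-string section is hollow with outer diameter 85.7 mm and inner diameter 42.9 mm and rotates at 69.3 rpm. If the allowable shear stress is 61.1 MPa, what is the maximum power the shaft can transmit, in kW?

51.4 kW

J = π(d_o⁴ − d_i⁴)/32 = π(0.0857⁴ − 0.0429⁴)/32 = 4.963×10^-6 m⁴.
T_max = τ_allow·J/r = 6.11×10^7 × 4.963×10^-6 / 0.0428 = 7077 N·m.
ω = 2π·69.3/60 = 7.257 rad/s, so P_max = T_max·ω = 5.136×10^4 W.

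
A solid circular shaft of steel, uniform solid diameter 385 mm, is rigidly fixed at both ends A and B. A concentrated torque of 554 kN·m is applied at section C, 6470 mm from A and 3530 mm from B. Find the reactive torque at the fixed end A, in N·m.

196000 N·m

With uniform GJ and both ends fixed, compatibility θ_AC = θ_CB gives T_A·a = T_B·b, together with T_A + T_B = T₀.
T_A = T₀·b/(a+b) = 554000·3530/10000 = 195600 N·m; T_B = 358400 N·m.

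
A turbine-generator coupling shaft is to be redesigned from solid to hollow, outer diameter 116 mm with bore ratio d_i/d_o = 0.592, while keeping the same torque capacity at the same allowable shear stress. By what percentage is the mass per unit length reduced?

29.1 %

Equal τ_max and T ⇒ the solid shaft needs d_s³ = d_o³(1−k⁴), so d_s = 116·(1−0.592⁴)^(1/3) = 111.0 mm.
Area ratio A_h/A_s = d_o²(1−k²)/d_s² = (1−k²)/(1−k⁴)^(2/3) = 0.7088.
Mass saving = 1 − 0.7088 = 29.1 %.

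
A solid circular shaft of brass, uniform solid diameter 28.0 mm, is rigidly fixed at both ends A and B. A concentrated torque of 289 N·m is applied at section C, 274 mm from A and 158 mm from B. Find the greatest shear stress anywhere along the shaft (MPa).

42.5 MPa

With uniform GJ and both ends fixed, compatibility θ_AC = θ_CB gives T_A·a = T_B·b, together with T_A + T_B = T₀.
T_A = T₀·b/(a+b) = 289.0·158/432.0 = 105.7 N·m; T_B = 183.3 N·m.
τ in each portion: τ_AC = 2.45×10^7 Pa, τ_CB = 4.25×10^7 Pa; maximum is in CB.
τ_max = T_CB·r/J = 183.3·0.0140/6.03×10^-8 = 4.253×10^7 Pa.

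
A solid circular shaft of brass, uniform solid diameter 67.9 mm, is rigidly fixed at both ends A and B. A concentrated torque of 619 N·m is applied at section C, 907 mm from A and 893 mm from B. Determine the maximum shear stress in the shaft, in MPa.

With uniform GJ and both ends fixed, compatibility θ_AC = θ_CB gives T_A·a = T_B·b, together with T_A + T_B = T₀.
T_A = T₀·b/(a+b) = 619.0·893/1800 = 307.1 N·m; T_B = 311.9 N·m.
τ in each portion: τ_AC = 5.00×10^6 Pa, τ_CB = 5.07×10^6 Pa; maximum is in CB.
τ_max = T_CB·r/J = 311.9·0.0340/2.09×10^-6 = 5.074×10^6 Pa.

5.07 MPa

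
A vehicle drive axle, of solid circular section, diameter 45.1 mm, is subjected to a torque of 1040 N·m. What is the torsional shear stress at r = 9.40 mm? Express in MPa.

J = πd⁴/32 = π(0.0451)⁴/32 = 4.062×10^-7 m⁴.
Shear stress varies linearly with radius: τ = T·r/J = 1040 × 0.00940 / 4.062×10^-7 = 2.407×10^7 Pa.

24.1 MPa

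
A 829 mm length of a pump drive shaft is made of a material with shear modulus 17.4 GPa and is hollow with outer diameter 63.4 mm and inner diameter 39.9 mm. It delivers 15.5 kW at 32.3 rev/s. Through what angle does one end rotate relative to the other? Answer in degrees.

0.156°

ω = 2π·32.3 = 202.9 rad/s, so T = P/ω = 15.5×10³ / 202.9 = 76.37 N·m.
J = π(d_o⁴ − d_i⁴)/32 = π(0.0634⁴ − 0.0399⁴)/32 = 1.337×10^-6 m⁴.
θ = T·L/(G·J) = 76.37 × 0.829 / (17.4×10⁹ × 1.337×10^-6) = 2.721×10^-3 rad.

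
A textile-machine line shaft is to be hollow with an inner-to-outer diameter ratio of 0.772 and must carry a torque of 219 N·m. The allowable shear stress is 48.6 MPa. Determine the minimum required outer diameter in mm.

For a hollow shaft with d_i/d_o = 0.772: τ_max = 16T/(π d_o³ (1−k⁴)), so d_o = [16T/(π τ_allow (1−k⁴))]^(1/3) = [16·219.0/(π·4.86×10^7·0.6448)]^(1/3) = 0.03289 m.

32.9 mm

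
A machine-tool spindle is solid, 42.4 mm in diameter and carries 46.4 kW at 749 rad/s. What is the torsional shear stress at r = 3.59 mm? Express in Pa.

701000 Pa

ω = 749 rad/s, so T = P/ω = 46.4×10³ / 749.0 = 61.95 N·m.
J = πd⁴/32 = π(0.0424)⁴/32 = 3.173×10^-7 m⁴.
Shear stress varies linearly with radius: τ = T·r/J = 61.95 × 0.00359 / 3.173×10^-7 = 7.009×10^5 Pa.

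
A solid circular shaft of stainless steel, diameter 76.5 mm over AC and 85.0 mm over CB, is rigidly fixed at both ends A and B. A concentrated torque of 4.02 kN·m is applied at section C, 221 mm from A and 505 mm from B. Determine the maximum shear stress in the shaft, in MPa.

27.4 MPa

Compatibility: T_A·a/J_AC = T_B·b/J_CB with T_A + T_B = T₀.
J_AC = 3.36×10^-6 m⁴, J_CB = 5.12×10^-6 m⁴, so T_A = T₀·(J_AC/a)/((J_AC/a)+(J_CB/b)) = 2412 N·m, T_B = 1608 N·m.
τ in each portion: τ_AC = 2.74×10^7 Pa, τ_CB = 1.33×10^7 Pa; maximum is in AC.
τ_max = T_AC·r/J = 2412·0.0382/3.36×10^-6 = 2.743×10^7 Pa.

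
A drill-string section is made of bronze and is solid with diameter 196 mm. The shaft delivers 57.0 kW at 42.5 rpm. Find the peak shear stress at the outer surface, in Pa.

ω = 2π·42.5/60 = 4.451 rad/s, so T = P/ω = 57.0×10³ / 4.451 = 12810 N·m.
J = πd⁴/32 = π(0.196)⁴/32 = 1.449×10^-4 m⁴.
τ_max = T·r/J = 12810 × 0.0980 / 1.449×10^-4 = 8.663×10^6 Pa.

8.66e6 Pa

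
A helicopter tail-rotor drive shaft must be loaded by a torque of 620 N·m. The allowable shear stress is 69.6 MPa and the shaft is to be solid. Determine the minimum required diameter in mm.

35.7 mm

For a solid shaft τ_max = 16T/(πd³), so d = (16T/(π τ_allow))^(1/3) = (16·620.0/(π·6.96×10^7))^(1/3) = 0.03567 m.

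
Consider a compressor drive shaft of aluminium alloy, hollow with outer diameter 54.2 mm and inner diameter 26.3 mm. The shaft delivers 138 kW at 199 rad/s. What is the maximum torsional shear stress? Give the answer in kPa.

23500 kPa

ω = 199 rad/s, so T = P/ω = 138×10³ / 199.0 = 693.5 N·m.
J = π(d_o⁴ − d_i⁴)/32 = π(0.0542⁴ − 0.0263⁴)/32 = 8.003×10^-7 m⁴.
τ_max = T·r/J = 693.5 × 0.0271 / 8.003×10^-7 = 2.348×10^7 Pa.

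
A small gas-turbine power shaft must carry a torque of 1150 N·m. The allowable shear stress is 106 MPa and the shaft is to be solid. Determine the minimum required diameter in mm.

38.1 mm

For a solid shaft τ_max = 16T/(πd³), so d = (16T/(π τ_allow))^(1/3) = (16·1150/(π·1.06×10^8))^(1/3) = 0.03809 m.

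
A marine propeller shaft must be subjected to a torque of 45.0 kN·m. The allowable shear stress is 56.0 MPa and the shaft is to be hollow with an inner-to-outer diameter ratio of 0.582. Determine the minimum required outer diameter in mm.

167 mm

For a hollow shaft with d_i/d_o = 0.582: τ_max = 16T/(π d_o³ (1−k⁴)), so d_o = [16T/(π τ_allow (1−k⁴))]^(1/3) = [16·45000/(π·5.60×10^7·0.8853)]^(1/3) = 0.1666 m.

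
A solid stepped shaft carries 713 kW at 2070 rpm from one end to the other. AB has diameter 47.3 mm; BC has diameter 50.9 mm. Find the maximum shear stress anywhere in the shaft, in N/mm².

ω = 2π·2070/60 = 216.8 rad/s, so T = P/ω = 713×10³ / 216.8 = 3289 N·m.
Under the same torque, τ_max = 16T/(πd³) is largest where d is smallest — segment AB (d = 47.3 mm).
τ_max = 16·3289/(π·(0.0473)³) = 1.583×10^8 Pa.

158 N/mm²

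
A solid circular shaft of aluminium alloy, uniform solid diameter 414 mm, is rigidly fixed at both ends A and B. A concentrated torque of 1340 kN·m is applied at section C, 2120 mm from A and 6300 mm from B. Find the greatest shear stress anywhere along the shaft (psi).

With uniform GJ and both ends fixed, compatibility θ_AC = θ_CB gives T_A·a = T_B·b, together with T_A + T_B = T₀.
T_A = T₀·b/(a+b) = 1.340e6·6300/8420 = 1.003e6 N·m; T_B = 337400 N·m.
τ in each portion: τ_AC = 7.20×10^7 Pa, τ_CB = 2.42×10^7 Pa; maximum is in AC.
τ_max = T_AC·r/J = 1.003e6·0.207/2.88×10^-3 = 7.196×10^7 Pa.

10400 psi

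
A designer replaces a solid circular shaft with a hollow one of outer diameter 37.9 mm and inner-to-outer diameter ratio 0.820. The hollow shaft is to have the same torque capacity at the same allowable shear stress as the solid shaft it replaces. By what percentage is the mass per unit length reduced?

Equal τ_max and T ⇒ the solid shaft needs d_s³ = d_o³(1−k⁴), so d_s = 37.9·(1−0.820⁴)^(1/3) = 31.01 mm.
Area ratio A_h/A_s = d_o²(1−k²)/d_s² = (1−k²)/(1−k⁴)^(2/3) = 0.4893.
Mass saving = 1 − 0.4893 = 51.1 %.

51.1 %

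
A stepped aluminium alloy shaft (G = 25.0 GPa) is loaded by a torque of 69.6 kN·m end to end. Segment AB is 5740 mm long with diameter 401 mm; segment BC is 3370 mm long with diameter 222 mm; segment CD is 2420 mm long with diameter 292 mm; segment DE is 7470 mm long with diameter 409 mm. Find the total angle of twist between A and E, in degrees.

3.59°

J_AB = π(0.401)⁴/32 = 2.54×10^-3 m⁴; J_BC = π(0.222)⁴/32 = 2.38×10^-4 m⁴; J_CD = π(0.292)⁴/32 = 7.14×10^-4 m⁴; J_DE = π(0.409)⁴/32 = 2.75×10^-3 m⁴.
θ = (T/G)·Σ L_i/J_i = (69600/25.0×10⁹)·(5.74/2.54×10^-3 + 3.37/2.38×10^-4 + 2.42/7.14×10^-4 + 7.47/2.75×10^-3) = 0.06265 rad.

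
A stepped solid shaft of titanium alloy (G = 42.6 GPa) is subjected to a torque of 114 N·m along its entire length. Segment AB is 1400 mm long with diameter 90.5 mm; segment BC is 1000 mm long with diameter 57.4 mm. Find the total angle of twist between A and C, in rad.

J_AB = π(0.0905)⁴/32 = 6.59×10^-6 m⁴; J_BC = π(0.0574)⁴/32 = 1.07×10^-6 m⁴.
θ = (T/G)·Σ L_i/J_i = (114.0/42.6×10⁹)·(1.40/6.59×10^-6 + 1.00/1.07×10^-6) = 3.080×10^-3 rad.

0.00308 rad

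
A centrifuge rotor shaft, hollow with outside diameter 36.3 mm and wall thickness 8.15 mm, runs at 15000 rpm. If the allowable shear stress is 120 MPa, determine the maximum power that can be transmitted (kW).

J = π(d_o⁴ − d_i⁴)/32 = π(0.0363⁴ − 0.0200⁴)/32 = 1.548×10^-7 m⁴.
T_max = τ_allow·J/r = 1.20×10^8 × 1.548×10^-7 / 0.0181 = 1023 N·m.
ω = 2π·15000/60 = 1571 rad/s, so P_max = T_max·ω = 1.607×10^6 W.

1610 kW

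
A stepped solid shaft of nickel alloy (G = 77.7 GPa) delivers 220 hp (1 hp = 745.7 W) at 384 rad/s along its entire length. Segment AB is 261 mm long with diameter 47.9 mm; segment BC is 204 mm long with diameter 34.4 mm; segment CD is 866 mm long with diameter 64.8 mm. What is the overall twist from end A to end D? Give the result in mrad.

ω = 384 rad/s, so T = P/ω = 220×745.7 / 384.0 = 427.2 N·m.
J_AB = π(0.0479)⁴/32 = 5.17×10^-7 m⁴; J_BC = π(0.0344)⁴/32 = 1.37×10^-7 m⁴; J_CD = π(0.0648)⁴/32 = 1.73×10^-6 m⁴.
θ = (T/G)·Σ L_i/J_i = (427.2/77.7×10⁹)·(0.261/5.17×10^-7 + 0.204/1.37×10^-7 + 0.866/1.73×10^-6) = 0.01369 rad.

13.7 mrad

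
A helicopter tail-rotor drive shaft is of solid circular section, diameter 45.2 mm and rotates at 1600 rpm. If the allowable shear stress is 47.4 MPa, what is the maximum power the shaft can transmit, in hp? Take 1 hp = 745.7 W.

193 hp

J = πd⁴/32 = π(0.0452)⁴/32 = 4.098×10^-7 m⁴.
T_max = τ_allow·J/r = 4.74×10^7 × 4.098×10^-7 / 0.0226 = 859.5 N·m.
ω = 2π·1600/60 = 167.6 rad/s, so P_max = T_max·ω = 1.440×10^5 W.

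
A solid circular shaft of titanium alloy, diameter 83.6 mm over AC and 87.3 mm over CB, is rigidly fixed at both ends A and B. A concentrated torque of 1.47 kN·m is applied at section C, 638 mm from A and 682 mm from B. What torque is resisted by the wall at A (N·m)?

Compatibility: T_A·a/J_AC = T_B·b/J_CB with T_A + T_B = T₀.
J_AC = 4.80×10^-6 m⁴, J_CB = 5.70×10^-6 m⁴, so T_A = T₀·(J_AC/a)/((J_AC/a)+(J_CB/b)) = 695.9 N·m, T_B = 774.1 N·m.

696 N·m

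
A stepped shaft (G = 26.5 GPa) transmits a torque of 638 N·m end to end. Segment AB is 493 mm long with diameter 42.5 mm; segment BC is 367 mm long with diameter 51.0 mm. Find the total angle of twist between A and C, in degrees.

2.89°

J_AB = π(0.0425)⁴/32 = 3.20×10^-7 m⁴; J_BC = π(0.0510)⁴/32 = 6.64×10^-7 m⁴.
θ = (T/G)·Σ L_i/J_i = (638.0/26.5×10⁹)·(0.493/3.20×10^-7 + 0.367/6.64×10^-7) = 0.05036 rad.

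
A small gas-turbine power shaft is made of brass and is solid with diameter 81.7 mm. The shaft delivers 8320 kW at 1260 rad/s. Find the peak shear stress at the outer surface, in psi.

8940 psi

ω = 1260 rad/s, so T = P/ω = 8320×10³ / 1260 = 6603 N·m.
J = πd⁴/32 = π(0.0817)⁴/32 = 4.374×10^-6 m⁴.
τ_max = T·r/J = 6603 × 0.0409 / 4.374×10^-6 = 6.167×10^7 Pa.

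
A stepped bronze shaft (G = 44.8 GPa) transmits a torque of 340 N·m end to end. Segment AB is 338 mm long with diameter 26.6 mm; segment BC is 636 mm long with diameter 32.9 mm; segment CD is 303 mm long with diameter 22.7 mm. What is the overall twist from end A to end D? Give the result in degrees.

J_AB = π(0.0266)⁴/32 = 4.92×10^-8 m⁴; J_BC = π(0.0329)⁴/32 = 1.15×10^-7 m⁴; J_CD = π(0.0227)⁴/32 = 2.61×10^-8 m⁴.
θ = (T/G)·Σ L_i/J_i = (340.0/44.8×10⁹)·(0.338/4.92×10^-8 + 0.636/1.15×10^-7 + 0.303/2.61×10^-8) = 0.1824 rad.

10.4°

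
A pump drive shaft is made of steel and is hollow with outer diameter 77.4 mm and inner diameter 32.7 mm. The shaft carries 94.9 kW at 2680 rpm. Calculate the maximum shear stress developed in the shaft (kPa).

3840 kPa

ω = 2π·2680/60 = 280.6 rad/s, so T = P/ω = 94.9×10³ / 280.6 = 338.1 N·m.
J = π(d_o⁴ − d_i⁴)/32 = π(0.0774⁴ − 0.0327⁴)/32 = 3.411×10^-6 m⁴.
τ_max = T·r/J = 338.1 × 0.0387 / 3.411×10^-6 = 3.836×10^6 Pa.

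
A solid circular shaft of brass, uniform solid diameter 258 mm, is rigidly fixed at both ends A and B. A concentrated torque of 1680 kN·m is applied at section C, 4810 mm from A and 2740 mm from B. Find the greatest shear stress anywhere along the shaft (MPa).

317 MPa

With uniform GJ and both ends fixed, compatibility θ_AC = θ_CB gives T_A·a = T_B·b, together with T_A + T_B = T₀.
T_A = T₀·b/(a+b) = 1.680e6·2740/7550 = 609700 N·m; T_B = 1.070e6 N·m.
τ in each portion: τ_AC = 1.81×10^8 Pa, τ_CB = 3.17×10^8 Pa; maximum is in CB.
τ_max = T_CB·r/J = 1.070e6·0.129/4.35×10^-4 = 3.174×10^8 Pa.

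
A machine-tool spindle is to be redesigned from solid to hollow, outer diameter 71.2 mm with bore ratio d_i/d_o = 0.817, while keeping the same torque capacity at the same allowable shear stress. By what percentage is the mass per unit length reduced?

50.7 %

Equal τ_max and T ⇒ the solid shaft needs d_s³ = d_o³(1−k⁴), so d_s = 71.2·(1−0.817⁴)^(1/3) = 58.49 mm.
Area ratio A_h/A_s = d_o²(1−k²)/d_s² = (1−k²)/(1−k⁴)^(2/3) = 0.4927.
Mass saving = 1 − 0.4927 = 50.7 %.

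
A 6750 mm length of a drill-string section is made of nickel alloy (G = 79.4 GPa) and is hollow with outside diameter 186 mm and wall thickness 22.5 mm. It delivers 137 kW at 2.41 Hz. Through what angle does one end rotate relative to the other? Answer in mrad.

9.77 mrad

ω = 2π·2.41 = 15.14 rad/s, so T = P/ω = 137×10³ / 15.14 = 9047 N·m.
J = π(d_o⁴ − d_i⁴)/32 = π(0.186⁴ − 0.141⁴)/32 = 7.870×10^-5 m⁴.
θ = T·L/(G·J) = 9047 × 6.75 / (79.4×10⁹ × 7.870×10^-5) = 9.773×10^-3 rad.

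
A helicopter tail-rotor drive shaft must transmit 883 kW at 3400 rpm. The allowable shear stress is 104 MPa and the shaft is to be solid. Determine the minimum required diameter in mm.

49.5 mm

ω = 2π·3400/60 = 356.0 rad/s, so T = P/ω = 883×10³ / 356.0 = 2480 N·m.
For a solid shaft τ_max = 16T/(πd³), so d = (16T/(π τ_allow))^(1/3) = (16·2480/(π·1.04×10^8))^(1/3) = 0.04952 m.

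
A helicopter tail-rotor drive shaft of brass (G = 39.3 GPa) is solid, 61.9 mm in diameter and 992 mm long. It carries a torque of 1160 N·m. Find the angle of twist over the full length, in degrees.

J = πd⁴/32 = π(0.0619)⁴/32 = 1.441×10^-6 m⁴.
θ = T·L/(G·J) = 1160 × 0.992 / (39.3×10⁹ × 1.441×10^-6) = 0.02031 rad.

1.16°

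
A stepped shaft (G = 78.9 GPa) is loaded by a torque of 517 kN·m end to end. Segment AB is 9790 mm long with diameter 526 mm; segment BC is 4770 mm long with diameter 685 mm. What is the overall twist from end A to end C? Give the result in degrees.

0.572°

J_AB = π(0.526)⁴/32 = 7.52×10^-3 m⁴; J_BC = π(0.685)⁴/32 = 0.0216 m⁴.
θ = (T/G)·Σ L_i/J_i = (517000/78.9×10⁹)·(9.79/7.52×10^-3 + 4.77/0.0216) = 9.982×10^-3 rad.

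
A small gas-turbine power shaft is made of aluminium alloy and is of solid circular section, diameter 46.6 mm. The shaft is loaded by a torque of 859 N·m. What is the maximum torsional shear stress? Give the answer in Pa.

4.32e7 Pa

J = πd⁴/32 = π(0.0466)⁴/32 = 4.630×10^-7 m⁴.
τ_max = T·r/J = 859.0 × 0.0233 / 4.630×10^-7 = 4.323×10^7 Pa.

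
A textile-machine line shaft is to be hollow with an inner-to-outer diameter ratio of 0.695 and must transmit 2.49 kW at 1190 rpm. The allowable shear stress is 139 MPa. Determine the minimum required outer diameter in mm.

9.85 mm

ω = 2π·1190/60 = 124.6 rad/s, so T = P/ω = 2.49×10³ / 124.6 = 19.98 N·m.
For a hollow shaft with d_i/d_o = 0.695: τ_max = 16T/(π d_o³ (1−k⁴)), so d_o = [16T/(π τ_allow (1−k⁴))]^(1/3) = [16·19.98/(π·1.39×10^8·0.7667)]^(1/3) = 0.009847 m.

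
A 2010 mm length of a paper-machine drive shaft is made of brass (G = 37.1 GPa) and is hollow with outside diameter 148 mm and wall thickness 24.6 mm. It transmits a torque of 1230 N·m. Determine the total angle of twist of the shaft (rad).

0.00177 rad

J = π(d_o⁴ − d_i⁴)/32 = π(0.148⁴ − 0.0988⁴)/32 = 3.775×10^-5 m⁴.
θ = T·L/(G·J) = 1230 × 2.01 / (37.1×10⁹ × 3.775×10^-5) = 1.765×10^-3 rad.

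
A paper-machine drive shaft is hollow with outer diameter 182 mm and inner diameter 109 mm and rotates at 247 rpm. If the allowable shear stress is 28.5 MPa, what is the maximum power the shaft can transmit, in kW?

760 kW

J = π(d_o⁴ − d_i⁴)/32 = π(0.182⁴ − 0.109⁴)/32 = 9.386×10^-5 m⁴.
T_max = τ_allow·J/r = 2.85×10^7 × 9.386×10^-5 / 0.0910 = 29400 N·m.
ω = 2π·247/60 = 25.87 rad/s, so P_max = T_max·ω = 7.603×10^5 W.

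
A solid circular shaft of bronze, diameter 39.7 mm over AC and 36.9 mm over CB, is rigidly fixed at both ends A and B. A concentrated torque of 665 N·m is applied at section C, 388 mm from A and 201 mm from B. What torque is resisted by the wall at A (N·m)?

Compatibility: T_A·a/J_AC = T_B·b/J_CB with T_A + T_B = T₀.
J_AC = 2.44×10^-7 m⁴, J_CB = 1.82×10^-7 m⁴, so T_A = T₀·(J_AC/a)/((J_AC/a)+(J_CB/b)) = 272.5 N·m, T_B = 392.5 N·m.

272 N·m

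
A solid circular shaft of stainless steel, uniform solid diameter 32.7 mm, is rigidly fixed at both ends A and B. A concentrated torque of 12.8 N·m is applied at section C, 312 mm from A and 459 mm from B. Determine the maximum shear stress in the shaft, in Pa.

1.11e6 Pa

With uniform GJ and both ends fixed, compatibility θ_AC = θ_CB gives T_A·a = T_B·b, together with T_A + T_B = T₀.
T_A = T₀·b/(a+b) = 12.80·459/771.0 = 7.620 N·m; T_B = 5.180 N·m.
τ in each portion: τ_AC = 1.11×10^6 Pa, τ_CB = 7.54×10^5 Pa; maximum is in AC.
τ_max = T_AC·r/J = 7.620·0.0163/1.12×10^-7 = 1.110×10^6 Pa.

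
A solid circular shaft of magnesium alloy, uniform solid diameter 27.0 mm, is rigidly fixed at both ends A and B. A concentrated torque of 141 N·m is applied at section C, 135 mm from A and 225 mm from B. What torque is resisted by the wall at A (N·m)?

88.1 N·m

With uniform GJ and both ends fixed, compatibility θ_AC = θ_CB gives T_A·a = T_B·b, together with T_A + T_B = T₀.
T_A = T₀·b/(a+b) = 141.0·225/360.0 = 88.12 N·m; T_B = 52.88 N·m.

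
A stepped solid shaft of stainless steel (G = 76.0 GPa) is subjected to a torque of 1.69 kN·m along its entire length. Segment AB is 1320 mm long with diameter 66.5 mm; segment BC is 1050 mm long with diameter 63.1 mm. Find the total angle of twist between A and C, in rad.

J_AB = π(0.0665)⁴/32 = 1.92×10^-6 m⁴; J_BC = π(0.0631)⁴/32 = 1.56×10^-6 m⁴.
θ = (T/G)·Σ L_i/J_i = (1690/76.0×10⁹)·(1.32/1.92×10^-6 + 1.05/1.56×10^-6) = 0.03029 rad.

0.0303 rad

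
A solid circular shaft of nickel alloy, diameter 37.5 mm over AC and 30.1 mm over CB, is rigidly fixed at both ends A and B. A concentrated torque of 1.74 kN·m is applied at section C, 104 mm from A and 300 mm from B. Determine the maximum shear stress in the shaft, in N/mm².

Compatibility: T_A·a/J_AC = T_B·b/J_CB with T_A + T_B = T₀.
J_AC = 1.94×10^-7 m⁴, J_CB = 8.06×10^-8 m⁴, so T_A = T₀·(J_AC/a)/((J_AC/a)+(J_CB/b)) = 1521 N·m, T_B = 218.9 N·m.
τ in each portion: τ_AC = 1.47×10^8 Pa, τ_CB = 4.09×10^7 Pa; maximum is in AC.
τ_max = T_AC·r/J = 1521·0.0187/1.94×10^-7 = 1.469×10^8 Pa.

147 N/mm²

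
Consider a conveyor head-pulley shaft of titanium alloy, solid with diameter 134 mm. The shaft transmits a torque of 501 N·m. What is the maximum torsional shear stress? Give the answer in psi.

154 psi

J = πd⁴/32 = π(0.134)⁴/32 = 3.165×10^-5 m⁴.
τ_max = T·r/J = 501.0 × 0.0670 / 3.165×10^-5 = 1.060×10^6 Pa.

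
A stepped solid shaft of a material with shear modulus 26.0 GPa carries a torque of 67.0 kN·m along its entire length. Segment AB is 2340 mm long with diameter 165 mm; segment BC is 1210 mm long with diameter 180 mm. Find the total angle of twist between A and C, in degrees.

6.48°

J_AB = π(0.165)⁴/32 = 7.28×10^-5 m⁴; J_BC = π(0.180)⁴/32 = 1.03×10^-4 m⁴.
θ = (T/G)·Σ L_i/J_i = (67000/26.0×10⁹)·(2.34/7.28×10^-5 + 1.21/1.03×10^-4) = 0.1131 rad.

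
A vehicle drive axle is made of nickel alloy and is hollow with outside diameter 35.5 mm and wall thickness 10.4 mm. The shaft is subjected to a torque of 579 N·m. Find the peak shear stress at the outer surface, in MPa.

67.9 MPa

J = π(d_o⁴ − d_i⁴)/32 = π(0.0355⁴ − 0.0147⁴)/32 = 1.513×10^-7 m⁴.
τ_max = T·r/J = 579.0 × 0.0177 / 1.513×10^-7 = 6.791×10^7 Pa.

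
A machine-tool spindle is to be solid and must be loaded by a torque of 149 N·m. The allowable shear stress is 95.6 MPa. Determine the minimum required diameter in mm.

19.9 mm

For a solid shaft τ_max = 16T/(πd³), so d = (16T/(π τ_allow))^(1/3) = (16·149.0/(π·9.56×10^7))^(1/3) = 0.01995 m.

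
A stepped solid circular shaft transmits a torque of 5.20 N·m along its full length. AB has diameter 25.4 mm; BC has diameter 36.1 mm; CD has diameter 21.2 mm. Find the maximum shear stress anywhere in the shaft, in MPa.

2.78 MPa

Under the same torque, τ_max = 16T/(πd³) is largest where d is smallest — segment CD (d = 21.2 mm).
τ_max = 16·5.200/(π·(0.0212)³) = 2.779×10^6 Pa.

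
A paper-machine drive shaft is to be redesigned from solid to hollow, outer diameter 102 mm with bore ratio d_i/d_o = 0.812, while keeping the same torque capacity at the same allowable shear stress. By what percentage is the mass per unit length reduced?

Equal τ_max and T ⇒ the solid shaft needs d_s³ = d_o³(1−k⁴), so d_s = 102·(1−0.812⁴)^(1/3) = 84.34 mm.
Area ratio A_h/A_s = d_o²(1−k²)/d_s² = (1−k²)/(1−k⁴)^(2/3) = 0.4983.
Mass saving = 1 − 0.4983 = 50.2 %.

50.2 %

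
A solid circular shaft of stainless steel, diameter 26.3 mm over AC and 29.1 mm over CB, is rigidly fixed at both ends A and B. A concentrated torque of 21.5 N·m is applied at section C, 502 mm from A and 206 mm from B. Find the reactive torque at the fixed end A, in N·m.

Compatibility: T_A·a/J_AC = T_B·b/J_CB with T_A + T_B = T₀.
J_AC = 4.70×10^-8 m⁴, J_CB = 7.04×10^-8 m⁴, so T_A = T₀·(J_AC/a)/((J_AC/a)+(J_CB/b)) = 4.621 N·m, T_B = 16.88 N·m.

4.62 N·m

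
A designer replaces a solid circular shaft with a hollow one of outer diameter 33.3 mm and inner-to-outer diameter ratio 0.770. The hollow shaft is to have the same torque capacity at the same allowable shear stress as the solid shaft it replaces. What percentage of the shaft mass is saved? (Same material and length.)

45.7 %

Equal τ_max and T ⇒ the solid shaft needs d_s³ = d_o³(1−k⁴), so d_s = 33.3·(1−0.770⁴)^(1/3) = 28.82 mm.
Area ratio A_h/A_s = d_o²(1−k²)/d_s² = (1−k²)/(1−k⁴)^(2/3) = 0.5434.
Mass saving = 1 − 0.5434 = 45.7 %.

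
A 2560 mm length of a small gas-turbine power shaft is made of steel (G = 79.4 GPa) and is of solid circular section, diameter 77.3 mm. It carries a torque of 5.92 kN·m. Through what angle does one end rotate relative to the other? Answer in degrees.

3.12°

J = πd⁴/32 = π(0.0773)⁴/32 = 3.505×10^-6 m⁴.
θ = T·L/(G·J) = 5920 × 2.56 / (79.4×10⁹ × 3.505×10^-6) = 0.05445 rad.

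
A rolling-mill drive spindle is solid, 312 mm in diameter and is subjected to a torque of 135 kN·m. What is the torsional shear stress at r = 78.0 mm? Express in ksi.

1.64 ksi

J = πd⁴/32 = π(0.312)⁴/32 = 9.303×10^-4 m⁴.
Shear stress varies linearly with radius: τ = T·r/J = 135000 × 0.0780 / 9.303×10^-4 = 1.132×10^7 Pa.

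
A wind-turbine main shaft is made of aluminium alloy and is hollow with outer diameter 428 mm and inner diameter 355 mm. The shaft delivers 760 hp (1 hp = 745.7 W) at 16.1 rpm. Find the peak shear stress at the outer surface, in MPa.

41.5 MPa

ω = 2π·16.1/60 = 1.686 rad/s, so T = P/ω = 760×745.7 / 1.686 = 336100 N·m.
J = π(d_o⁴ − d_i⁴)/32 = π(0.428⁴ − 0.355⁴)/32 = 1.735×10^-3 m⁴.
τ_max = T·r/J = 336100 × 0.214 / 1.735×10^-3 = 4.146×10^7 Pa.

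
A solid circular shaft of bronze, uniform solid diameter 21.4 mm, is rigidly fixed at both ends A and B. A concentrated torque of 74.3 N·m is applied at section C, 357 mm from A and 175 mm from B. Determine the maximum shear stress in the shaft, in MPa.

With uniform GJ and both ends fixed, compatibility θ_AC = θ_CB gives T_A·a = T_B·b, together with T_A + T_B = T₀.
T_A = T₀·b/(a+b) = 74.30·175/532.0 = 24.44 N·m; T_B = 49.86 N·m.
τ in each portion: τ_AC = 1.27×10^7 Pa, τ_CB = 2.59×10^7 Pa; maximum is in CB.
τ_max = T_CB·r/J = 49.86·0.0107/2.06×10^-8 = 2.591×10^7 Pa.

25.9 MPa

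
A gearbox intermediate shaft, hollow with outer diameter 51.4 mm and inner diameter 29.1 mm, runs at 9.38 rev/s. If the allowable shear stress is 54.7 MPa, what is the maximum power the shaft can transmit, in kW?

77.1 kW

J = π(d_o⁴ − d_i⁴)/32 = π(0.0514⁴ − 0.0291⁴)/32 = 6.149×10^-7 m⁴.
T_max = τ_allow·J/r = 5.47×10^7 × 6.149×10^-7 / 0.0257 = 1309 N·m.
ω = 2π·9.38 = 58.94 rad/s, so P_max = T_max·ω = 7.713×10^4 W.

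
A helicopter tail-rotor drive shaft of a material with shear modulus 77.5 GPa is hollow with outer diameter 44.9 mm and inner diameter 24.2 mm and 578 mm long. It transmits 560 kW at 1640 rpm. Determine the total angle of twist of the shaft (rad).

0.0666 rad

ω = 2π·1640/60 = 171.7 rad/s, so T = P/ω = 560×10³ / 171.7 = 3261 N·m.
J = π(d_o⁴ − d_i⁴)/32 = π(0.0449⁴ − 0.0242⁴)/32 = 3.653×10^-7 m⁴.
θ = T·L/(G·J) = 3261 × 0.578 / (77.5×10⁹ × 3.653×10^-7) = 0.06656 rad.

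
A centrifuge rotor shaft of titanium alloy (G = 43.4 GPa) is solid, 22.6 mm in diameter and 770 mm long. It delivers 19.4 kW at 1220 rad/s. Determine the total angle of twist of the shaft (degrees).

ω = 1220 rad/s, so T = P/ω = 19.4×10³ / 1220 = 15.90 N·m.
J = πd⁴/32 = π(0.0226)⁴/32 = 2.561×10^-8 m⁴.
θ = T·L/(G·J) = 15.90 × 0.770 / (43.4×10⁹ × 2.561×10^-8) = 0.01102 rad.

0.631°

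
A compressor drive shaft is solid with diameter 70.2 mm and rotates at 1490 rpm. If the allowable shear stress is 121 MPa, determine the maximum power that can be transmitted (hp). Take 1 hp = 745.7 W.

1720 hp

J = πd⁴/32 = π(0.0702)⁴/32 = 2.384×10^-6 m⁴.
T_max = τ_allow·J/r = 1.21×10^8 × 2.384×10^-6 / 0.0351 = 8219 N·m.
ω = 2π·1490/60 = 156.0 rad/s, so P_max = T_max·ω = 1.282×10^6 W.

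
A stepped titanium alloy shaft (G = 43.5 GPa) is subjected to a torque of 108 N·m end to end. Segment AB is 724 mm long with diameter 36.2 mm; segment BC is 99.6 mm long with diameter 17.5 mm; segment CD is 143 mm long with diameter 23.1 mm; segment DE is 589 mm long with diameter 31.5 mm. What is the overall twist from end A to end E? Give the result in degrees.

3.74°

J_AB = π(0.0362)⁴/32 = 1.69×10^-7 m⁴; J_BC = π(0.0175)⁴/32 = 9.21×10^-9 m⁴; J_CD = π(0.0231)⁴/32 = 2.80×10^-8 m⁴; J_DE = π(0.0315)⁴/32 = 9.67×10^-8 m⁴.
θ = (T/G)·Σ L_i/J_i = (108.0/43.5×10⁹)·(0.724/1.69×10^-7 + 0.0996/9.21×10^-9 + 0.143/2.80×10^-8 + 0.589/9.67×10^-8) = 0.06535 rad.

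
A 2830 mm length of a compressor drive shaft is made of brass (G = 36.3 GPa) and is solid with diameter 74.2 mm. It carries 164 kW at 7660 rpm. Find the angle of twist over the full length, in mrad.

5.36 mrad

ω = 2π·7660/60 = 802.2 rad/s, so T = P/ω = 164×10³ / 802.2 = 204.4 N·m.
J = πd⁴/32 = π(0.0742)⁴/32 = 2.976×10^-6 m⁴.
θ = T·L/(G·J) = 204.4 × 2.83 / (36.3×10⁹ × 2.976×10^-6) = 5.356×10^-3 rad.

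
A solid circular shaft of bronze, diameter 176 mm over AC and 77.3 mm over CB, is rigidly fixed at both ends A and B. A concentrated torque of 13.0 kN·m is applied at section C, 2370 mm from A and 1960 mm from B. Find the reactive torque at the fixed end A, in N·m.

Compatibility: T_A·a/J_AC = T_B·b/J_CB with T_A + T_B = T₀.
J_AC = 9.42×10^-5 m⁴, J_CB = 3.51×10^-6 m⁴, so T_A = T₀·(J_AC/a)/((J_AC/a)+(J_CB/b)) = 12440 N·m, T_B = 559.7 N·m.

12400 N·m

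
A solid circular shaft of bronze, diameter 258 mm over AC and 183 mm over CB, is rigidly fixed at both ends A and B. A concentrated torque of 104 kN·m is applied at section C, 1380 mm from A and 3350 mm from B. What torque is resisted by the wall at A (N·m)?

Compatibility: T_A·a/J_AC = T_B·b/J_CB with T_A + T_B = T₀.
J_AC = 4.35×10^-4 m⁴, J_CB = 1.10×10^-4 m⁴, so T_A = T₀·(J_AC/a)/((J_AC/a)+(J_CB/b)) = 94180 N·m, T_B = 9820 N·m.

94200 N·m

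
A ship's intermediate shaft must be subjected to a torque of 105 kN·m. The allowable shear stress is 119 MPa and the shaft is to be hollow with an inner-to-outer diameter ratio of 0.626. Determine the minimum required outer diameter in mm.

174 mm

For a hollow shaft with d_i/d_o = 0.626: τ_max = 16T/(π d_o³ (1−k⁴)), so d_o = [16T/(π τ_allow (1−k⁴))]^(1/3) = [16·105000/(π·1.19×10^8·0.8464)]^(1/3) = 0.1745 m.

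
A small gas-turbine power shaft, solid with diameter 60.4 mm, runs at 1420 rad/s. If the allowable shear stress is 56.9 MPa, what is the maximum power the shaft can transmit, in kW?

3500 kW

J = πd⁴/32 = π(0.0604)⁴/32 = 1.307×10^-6 m⁴.
T_max = τ_allow·J/r = 5.69×10^7 × 1.307×10^-6 / 0.0302 = 2462 N·m.
ω = 1420 rad/s, so P_max = T_max·ω = 3.496×10^6 W.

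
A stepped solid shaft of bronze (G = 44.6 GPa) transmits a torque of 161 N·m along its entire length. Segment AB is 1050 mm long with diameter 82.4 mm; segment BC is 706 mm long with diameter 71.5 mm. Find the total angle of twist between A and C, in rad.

0.00183 rad

J_AB = π(0.0824)⁴/32 = 4.53×10^-6 m⁴; J_BC = π(0.0715)⁴/32 = 2.57×10^-6 m⁴.
θ = (T/G)·Σ L_i/J_i = (161.0/44.6×10⁹)·(1.05/4.53×10^-6 + 0.706/2.57×10^-6) = 1.831×10^-3 rad.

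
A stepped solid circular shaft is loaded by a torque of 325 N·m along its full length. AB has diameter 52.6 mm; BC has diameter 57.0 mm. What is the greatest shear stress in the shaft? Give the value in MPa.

11.4 MPa

Under the same torque, τ_max = 16T/(πd³) is largest where d is smallest — segment AB (d = 52.6 mm).
τ_max = 16·325.0/(π·(0.0526)³) = 1.137×10^7 Pa.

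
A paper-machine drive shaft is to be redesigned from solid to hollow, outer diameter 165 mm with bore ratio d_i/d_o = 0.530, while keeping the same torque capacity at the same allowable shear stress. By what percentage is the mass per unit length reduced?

Equal τ_max and T ⇒ the solid shaft needs d_s³ = d_o³(1−k⁴), so d_s = 165·(1−0.530⁴)^(1/3) = 160.5 mm.
Area ratio A_h/A_s = d_o²(1−k²)/d_s² = (1−k²)/(1−k⁴)^(2/3) = 0.7596.
Mass saving = 1 − 0.7596 = 24.0 %.

24.0 %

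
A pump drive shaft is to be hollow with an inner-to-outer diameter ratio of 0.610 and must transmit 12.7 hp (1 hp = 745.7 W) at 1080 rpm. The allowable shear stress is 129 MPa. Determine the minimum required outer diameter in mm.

15.7 mm

ω = 2π·1080/60 = 113.1 rad/s, so T = P/ω = 12.7×745.7 / 113.1 = 83.74 N·m.
For a hollow shaft with d_i/d_o = 0.610: τ_max = 16T/(π d_o³ (1−k⁴)), so d_o = [16T/(π τ_allow (1−k⁴))]^(1/3) = [16·83.74/(π·1.29×10^8·0.8615)]^(1/3) = 0.01566 m.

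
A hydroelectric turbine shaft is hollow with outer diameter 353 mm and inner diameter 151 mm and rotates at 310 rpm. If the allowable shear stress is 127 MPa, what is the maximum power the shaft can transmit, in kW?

J = π(d_o⁴ − d_i⁴)/32 = π(0.353⁴ − 0.151⁴)/32 = 1.473×10^-3 m⁴.
T_max = τ_allow·J/r = 1.27×10^8 × 1.473×10^-3 / 0.176 = 1.060e6 N·m.
ω = 2π·310/60 = 32.46 rad/s, so P_max = T_max·ω = 3.442×10^7 W.

34400 kW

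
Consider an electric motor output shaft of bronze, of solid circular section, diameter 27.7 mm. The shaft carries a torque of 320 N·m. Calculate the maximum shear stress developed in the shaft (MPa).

76.7 MPa

J = πd⁴/32 = π(0.0277)⁴/32 = 5.780×10^-8 m⁴.
τ_max = T·r/J = 320.0 × 0.0138 / 5.780×10^-8 = 7.668×10^7 Pa.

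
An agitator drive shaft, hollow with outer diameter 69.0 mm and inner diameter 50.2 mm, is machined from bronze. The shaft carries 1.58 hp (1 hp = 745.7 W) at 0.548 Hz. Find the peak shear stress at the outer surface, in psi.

1070 psi

ω = 2π·0.548 = 3.443 rad/s, so T = P/ω = 1.58×745.7 / 3.443 = 342.2 N·m.
J = π(d_o⁴ − d_i⁴)/32 = π(0.0690⁴ − 0.0502⁴)/32 = 1.602×10^-6 m⁴.
τ_max = T·r/J = 342.2 × 0.0345 / 1.602×10^-6 = 7.370×10^6 Pa.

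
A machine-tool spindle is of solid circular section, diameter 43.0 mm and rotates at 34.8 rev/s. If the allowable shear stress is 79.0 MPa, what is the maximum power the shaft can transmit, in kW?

270 kW

J = πd⁴/32 = π(0.0430)⁴/32 = 3.356×10^-7 m⁴.
T_max = τ_allow·J/r = 7.90×10^7 × 3.356×10^-7 / 0.0215 = 1233 N·m.
ω = 2π·34.8 = 218.7 rad/s, so P_max = T_max·ω = 2.697×10^5 W.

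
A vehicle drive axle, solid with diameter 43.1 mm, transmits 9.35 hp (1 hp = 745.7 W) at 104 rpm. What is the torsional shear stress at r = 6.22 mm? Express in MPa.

ω = 2π·104/60 = 10.89 rad/s, so T = P/ω = 9.35×745.7 / 10.89 = 640.2 N·m.
J = πd⁴/32 = π(0.0431)⁴/32 = 3.388×10^-7 m⁴.
Shear stress varies linearly with radius: τ = T·r/J = 640.2 × 0.00622 / 3.388×10^-7 = 1.175×10^7 Pa.

11.8 MPa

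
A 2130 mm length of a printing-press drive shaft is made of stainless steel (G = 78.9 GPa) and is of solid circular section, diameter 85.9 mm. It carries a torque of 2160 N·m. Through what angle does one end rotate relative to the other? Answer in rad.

0.0109 rad

J = πd⁴/32 = π(0.0859)⁴/32 = 5.345×10^-6 m⁴.
θ = T·L/(G·J) = 2160 × 2.13 / (78.9×10⁹ × 5.345×10^-6) = 0.01091 rad.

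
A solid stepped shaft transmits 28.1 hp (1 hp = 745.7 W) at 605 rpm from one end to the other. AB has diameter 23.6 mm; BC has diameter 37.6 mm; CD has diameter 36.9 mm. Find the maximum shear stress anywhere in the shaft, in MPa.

128 MPa

ω = 2π·605/60 = 63.36 rad/s, so T = P/ω = 28.1×745.7 / 63.36 = 330.7 N·m.
Under the same torque, τ_max = 16T/(πd³) is largest where d is smallest — segment AB (d = 23.6 mm).
τ_max = 16·330.7/(π·(0.0236)³) = 1.282×10^8 Pa.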